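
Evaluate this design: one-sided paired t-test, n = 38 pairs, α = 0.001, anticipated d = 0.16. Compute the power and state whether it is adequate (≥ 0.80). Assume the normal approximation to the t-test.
Power ≈ 0.02; the study is underpowered (power < 0.80)

Power calculation (paired t-test, normal approximation):
z_β = d · √n - z_α
z_β = 0.16 · √38 - 3.090
z_β = 0.16 · 6.164 - 3.090
z_β = -2.104

Power = Φ(z_β) = Φ(-2.104) ≈ 0.018

Effect size d = 0.16 is very small by Cohen's convention (0.2/0.5/0.8).

Threshold: power ≥ 0.80 is conventionally adequate.
Power ≈ 0.02 → the study is underpowered (power < 0.80).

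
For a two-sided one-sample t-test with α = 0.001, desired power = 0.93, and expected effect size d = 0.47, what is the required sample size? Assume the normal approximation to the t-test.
n = 103

Sample size formula (one-sample t-test, normal approximation):
n = ((z_{α/2} + z_β) / d)²

z_{α/2} = 3.291 (for α = 0.001, two-sided)
z_β = 1.476 (for power = 0.93)
d = 0.47

n = ((3.291 + 1.476) / 0.47)²
n = (10.143)²
n ≈ 102.88
Round up to the next whole number: n = 103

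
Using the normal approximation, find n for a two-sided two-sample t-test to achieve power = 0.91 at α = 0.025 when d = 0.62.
n = 67 per group

Sample size formula (two-sample t-test, normal approximation):
n = 2 · ((z_{α/2} + z_β) / d)²

z_{α/2} = 2.241 (for α = 0.025, two-sided)
z_β = 1.341 (for power = 0.91)
d = 0.62

n = 2 · ((2.241 + 1.341) / 0.62)²
n = 2 · (5.777)²
n ≈ 66.75
Round up to the next whole number: n = 67 per group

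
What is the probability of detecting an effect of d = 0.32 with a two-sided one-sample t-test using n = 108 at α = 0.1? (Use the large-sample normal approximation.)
Power ≈ 0.95

Power calculation (one-sample t-test, normal approximation):
z_β = d · √n - z_{α/2}
z_β = 0.32 · √108 - 1.645
z_β = 0.32 · 10.392 - 1.645
z_β = 1.681

Power = Φ(z_β) = Φ(1.681) ≈ 0.954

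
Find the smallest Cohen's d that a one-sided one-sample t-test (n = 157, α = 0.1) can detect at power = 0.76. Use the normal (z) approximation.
d ≈ 0.16

Minimum detectable effect (one-sample t-test, normal approximation):
d = (z_α + z_β) / √n
d = (1.282 + 0.706) / √157
d = 1.988 / 12.530
d ≈ 0.16

By Cohen's convention (0.2 small / 0.5 medium / 0.8 large): very small effect.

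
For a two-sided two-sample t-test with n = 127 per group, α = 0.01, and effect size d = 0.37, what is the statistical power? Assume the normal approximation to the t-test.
Power ≈ 0.65

Power calculation (two-sample t-test, normal approximation):
z_β = d · √(n/2) - z_{α/2}
z_β = 0.37 · √(127/2) - 2.576
z_β = 0.37 · 7.969 - 2.576
z_β = 0.373

Power = Φ(z_β) = Φ(0.373) ≈ 0.645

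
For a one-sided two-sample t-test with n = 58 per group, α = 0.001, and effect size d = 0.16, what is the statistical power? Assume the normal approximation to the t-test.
Power ≈ 0.01

Power calculation (two-sample t-test, normal approximation):
z_β = d · √(n/2) - z_α
z_β = 0.16 · √(58/2) - 3.090
z_β = 0.16 · 5.385 - 3.090
z_β = -2.229

Power = Φ(z_β) = Φ(-2.229) ≈ 0.013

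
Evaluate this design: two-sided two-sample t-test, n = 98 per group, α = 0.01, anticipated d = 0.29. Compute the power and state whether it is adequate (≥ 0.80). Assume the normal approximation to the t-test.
Power ≈ 0.29; the study is underpowered (power < 0.80)

Power calculation (two-sample t-test, normal approximation):
z_β = d · √(n/2) - z_{α/2}
z_β = 0.29 · √(98/2) - 2.576
z_β = 0.29 · 7.000 - 2.576
z_β = -0.546

Power = Φ(z_β) = Φ(-0.546) ≈ 0.293

Effect size d = 0.29 is small by Cohen's convention (0.2/0.5/0.8).

Threshold: power ≥ 0.80 is conventionally adequate.
Power ≈ 0.29 → the study is underpowered (power < 0.80).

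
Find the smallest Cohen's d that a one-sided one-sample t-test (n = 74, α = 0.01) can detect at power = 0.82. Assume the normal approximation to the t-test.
d ≈ 0.38

Minimum detectable effect (one-sample t-test, normal approximation):
d = (z_α + z_β) / √n
d = (2.326 + 0.915) / √74
d = 3.242 / 8.602
d ≈ 0.38

By Cohen's convention (0.2 small / 0.5 medium / 0.8 large): small effect.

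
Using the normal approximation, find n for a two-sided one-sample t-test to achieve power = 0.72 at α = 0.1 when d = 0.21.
n = 113

Sample size formula (one-sample t-test, normal approximation):
n = ((z_{α/2} + z_β) / d)²

z_{α/2} = 1.645 (for α = 0.1, two-sided)
z_β = 0.583 (for power = 0.72)
d = 0.21

n = ((1.645 + 0.583) / 0.21)²
n = (10.610)²
n ≈ 112.57
Round up to the next whole number: n = 113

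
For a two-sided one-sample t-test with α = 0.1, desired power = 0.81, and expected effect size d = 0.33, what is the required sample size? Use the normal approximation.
n = 59

Sample size formula (one-sample t-test, normal approximation):
n = ((z_{α/2} + z_β) / d)²

z_{α/2} = 1.645 (for α = 0.1, two-sided)
z_β = 0.878 (for power = 0.81)
d = 0.33

n = ((1.645 + 0.878) / 0.33)²
n = (7.645)²
n ≈ 58.45
Round up to the next whole number: n = 59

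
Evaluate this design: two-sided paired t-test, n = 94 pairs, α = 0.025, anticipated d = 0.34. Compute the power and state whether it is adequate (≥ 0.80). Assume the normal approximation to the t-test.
Power ≈ 0.85; the study is adequately powered (power ≥ 0.80)

Power calculation (paired t-test, normal approximation):
z_β = d · √n - z_{α/2}
z_β = 0.34 · √94 - 2.241
z_β = 0.34 · 9.695 - 2.241
z_β = 1.055

Power = Φ(z_β) = Φ(1.055) ≈ 0.854

Effect size d = 0.34 is small by Cohen's convention (0.2/0.5/0.8).

Threshold: power ≥ 0.80 is conventionally adequate.
Power ≈ 0.85 → the study is adequately powered (power ≥ 0.80).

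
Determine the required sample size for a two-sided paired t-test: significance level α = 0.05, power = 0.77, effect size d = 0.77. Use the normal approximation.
n = 13 pairs

Sample size formula (paired t-test, normal approximation):
n = ((z_{α/2} + z_β) / d)²

z_{α/2} = 1.960 (for α = 0.05, two-sided)
z_β = 0.739 (for power = 0.77)
d = 0.77

n = ((1.960 + 0.739) / 0.77)²
n = (3.505)²
n ≈ 12.29
Round up to the next whole number: n = 13 pairs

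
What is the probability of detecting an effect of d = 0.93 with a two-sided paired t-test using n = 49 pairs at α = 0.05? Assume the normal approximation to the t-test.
Power ≈ 1.00

Power calculation (paired t-test, normal approximation):
z_β = d · √n - z_{α/2}
z_β = 0.93 · √49 - 1.960
z_β = 0.93 · 7.000 - 1.960
z_β = 4.550

Power = Φ(z_β) = Φ(4.550) ≈ 1.000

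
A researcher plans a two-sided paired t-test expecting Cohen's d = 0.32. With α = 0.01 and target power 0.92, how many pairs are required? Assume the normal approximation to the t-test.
n = 155 pairs

Sample size formula (paired t-test, normal approximation):
n = ((z_{α/2} + z_β) / d)²

z_{α/2} = 2.576 (for α = 0.01, two-sided)
z_β = 1.405 (for power = 0.92)
d = 0.32

n = ((2.576 + 1.405) / 0.32)²
n = (12.441)²
n ≈ 154.78
Round up to the next whole number: n = 155 pairs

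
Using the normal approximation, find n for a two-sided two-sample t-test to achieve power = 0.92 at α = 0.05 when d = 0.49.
n = 95 per group

Sample size formula (two-sample t-test, normal approximation):
n = 2 · ((z_{α/2} + z_β) / d)²

z_{α/2} = 1.960 (for α = 0.05, two-sided)
z_β = 1.405 (for power = 0.92)
d = 0.49

n = 2 · ((1.960 + 1.405) / 0.49)²
n = 2 · (6.867)²
n ≈ 94.31
Round up to the next whole number: n = 95 per group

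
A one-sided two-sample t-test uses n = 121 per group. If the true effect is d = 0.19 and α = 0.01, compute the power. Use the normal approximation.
Power ≈ 0.20

Power calculation (two-sample t-test, normal approximation):
z_β = d · √(n/2) - z_α
z_β = 0.19 · √(121/2) - 2.326
z_β = 0.19 · 7.778 - 2.326
z_β = -0.848

Power = Φ(z_β) = Φ(-0.848) ≈ 0.198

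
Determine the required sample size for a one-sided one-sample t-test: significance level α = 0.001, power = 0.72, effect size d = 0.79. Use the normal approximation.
n = 22

Sample size formula (one-sample t-test, normal approximation):
n = ((z_α + z_β) / d)²

z_α = 3.090 (for α = 0.001, one-sided)
z_β = 0.583 (for power = 0.72)
d = 0.79

n = ((3.090 + 0.583) / 0.79)²
n = (4.649)²
n ≈ 21.61
Round up to the next whole number: n = 22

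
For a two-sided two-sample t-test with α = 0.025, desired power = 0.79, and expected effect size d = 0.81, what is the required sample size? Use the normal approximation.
n = 29 per group

Sample size formula (two-sample t-test, normal approximation):
n = 2 · ((z_{α/2} + z_β) / d)²

z_{α/2} = 2.241 (for α = 0.025, two-sided)
z_β = 0.806 (for power = 0.79)
d = 0.81

n = 2 · ((2.241 + 0.806) / 0.81)²
n = 2 · (3.762)²
n ≈ 28.31
Round up to the next whole number: n = 29 per group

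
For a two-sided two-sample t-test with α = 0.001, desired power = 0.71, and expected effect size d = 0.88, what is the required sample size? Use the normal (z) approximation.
n = 39 per group

Sample size formula (two-sample t-test, normal approximation):
n = 2 · ((z_{α/2} + z_β) / d)²

z_{α/2} = 3.291 (for α = 0.001, two-sided)
z_β = 0.553 (for power = 0.71)
d = 0.88

n = 2 · ((3.291 + 0.553) / 0.88)²
n = 2 · (4.368)²
n ≈ 38.16
Round up to the next whole number: n = 39 per group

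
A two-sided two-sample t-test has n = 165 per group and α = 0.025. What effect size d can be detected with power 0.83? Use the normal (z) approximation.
d ≈ 0.35

Minimum detectable effect (two-sample t-test, normal approximation):
d = (z_{α/2} + z_β) / √(n/2)
d = (2.241 + 0.954) / √(165/2)
d = 3.196 / 9.083
d ≈ 0.35

By Cohen's convention (0.2 small / 0.5 medium / 0.8 large): small effect.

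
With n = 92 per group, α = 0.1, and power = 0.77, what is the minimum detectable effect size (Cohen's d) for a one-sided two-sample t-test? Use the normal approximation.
d ≈ 0.30

Minimum detectable effect (two-sample t-test, normal approximation):
d = (z_α + z_β) / √(n/2)
d = (1.282 + 0.739) / √(92/2)
d = 2.020 / 6.782
d ≈ 0.30

By Cohen's convention (0.2 small / 0.5 medium / 0.8 large): small effect.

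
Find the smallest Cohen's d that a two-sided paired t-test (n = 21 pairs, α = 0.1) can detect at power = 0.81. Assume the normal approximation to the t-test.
d ≈ 0.55

Minimum detectable effect (paired t-test, normal approximation):
d = (z_{α/2} + z_β) / √n
d = (1.645 + 0.878) / √21
d = 2.523 / 4.583
d ≈ 0.55

By Cohen's convention (0.2 small / 0.5 medium / 0.8 large): medium effect.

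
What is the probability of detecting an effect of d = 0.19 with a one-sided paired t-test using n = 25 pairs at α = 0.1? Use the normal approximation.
Power ≈ 0.37

Power calculation (paired t-test, normal approximation):
z_β = d · √n - z_α
z_β = 0.19 · √25 - 1.282
z_β = 0.19 · 5.000 - 1.282
z_β = -0.332

Power = Φ(z_β) = Φ(-0.332) ≈ 0.370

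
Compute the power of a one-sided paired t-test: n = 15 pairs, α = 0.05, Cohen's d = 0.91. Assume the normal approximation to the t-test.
Power ≈ 0.97

Power calculation (paired t-test, normal approximation):
z_β = d · √n - z_α
z_β = 0.91 · √15 - 1.645
z_β = 0.91 · 3.873 - 1.645
z_β = 1.880

Power = Φ(z_β) = Φ(1.880) ≈ 0.970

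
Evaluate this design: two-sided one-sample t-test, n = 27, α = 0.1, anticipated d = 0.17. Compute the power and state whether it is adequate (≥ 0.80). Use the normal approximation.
Power ≈ 0.22; the study is underpowered (power < 0.80)

Power calculation (one-sample t-test, normal approximation):
z_β = d · √n - z_{α/2}
z_β = 0.17 · √27 - 1.645
z_β = 0.17 · 5.196 - 1.645
z_β = -0.762

Power = Φ(z_β) = Φ(-0.762) ≈ 0.223

Effect size d = 0.17 is very small by Cohen's convention (0.2/0.5/0.8).

Threshold: power ≥ 0.80 is conventionally adequate.
Power ≈ 0.22 → the study is underpowered (power < 0.80).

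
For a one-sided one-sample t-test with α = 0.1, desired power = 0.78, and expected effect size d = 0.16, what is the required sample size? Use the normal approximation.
n = 165

Sample size formula (one-sample t-test, normal approximation):
n = ((z_α + z_β) / d)²

z_α = 1.282 (for α = 0.1, one-sided)
z_β = 0.772 (for power = 0.78)
d = 0.16

n = ((1.282 + 0.772) / 0.16)²
n = (12.838)²
n ≈ 164.81
Round up to the next whole number: n = 165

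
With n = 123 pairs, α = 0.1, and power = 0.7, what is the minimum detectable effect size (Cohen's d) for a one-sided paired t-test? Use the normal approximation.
d ≈ 0.16

Minimum detectable effect (paired t-test, normal approximation):
d = (z_α + z_β) / √n
d = (1.282 + 0.524) / √123
d = 1.806 / 11.091
d ≈ 0.16

By Cohen's convention (0.2 small / 0.5 medium / 0.8 large): very small effect.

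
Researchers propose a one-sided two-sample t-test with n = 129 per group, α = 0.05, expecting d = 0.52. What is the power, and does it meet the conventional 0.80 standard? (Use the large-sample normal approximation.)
Power ≈ 0.99; the study is adequately powered (power ≥ 0.80)

Power calculation (two-sample t-test, normal approximation):
z_β = d · √(n/2) - z_α
z_β = 0.52 · √(129/2) - 1.645
z_β = 0.52 · 8.031 - 1.645
z_β = 2.531

Power = Φ(z_β) = Φ(2.531) ≈ 0.994

Effect size d = 0.52 is medium by Cohen's convention (0.2/0.5/0.8).

Threshold: power ≥ 0.80 is conventionally adequate.
Power ≈ 0.99 → the study is adequately powered (power ≥ 0.80).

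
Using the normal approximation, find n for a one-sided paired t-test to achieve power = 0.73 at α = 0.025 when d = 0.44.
n = 35 pairs

Sample size formula (paired t-test, normal approximation):
n = ((z_α + z_β) / d)²

z_α = 1.960 (for α = 0.025, one-sided)
z_β = 0.613 (for power = 0.73)
d = 0.44

n = ((1.960 + 0.613) / 0.44)²
n = (5.848)²
n ≈ 34.20
Round up to the next whole number: n = 35 pairs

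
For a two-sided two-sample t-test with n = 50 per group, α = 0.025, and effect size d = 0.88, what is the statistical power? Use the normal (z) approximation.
Power ≈ 0.98

Power calculation (two-sample t-test, normal approximation):
z_β = d · √(n/2) - z_{α/2}
z_β = 0.88 · √(50/2) - 2.241
z_β = 0.88 · 5.000 - 2.241
z_β = 2.159

Power = Φ(z_β) = Φ(2.159) ≈ 0.985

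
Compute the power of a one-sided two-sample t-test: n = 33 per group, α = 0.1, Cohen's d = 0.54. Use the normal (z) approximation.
Power ≈ 0.82

Power calculation (two-sample t-test, normal approximation):
z_β = d · √(n/2) - z_α
z_β = 0.54 · √(33/2) - 1.282
z_β = 0.54 · 4.062 - 1.282
z_β = 0.912

Power = Φ(z_β) = Φ(0.912) ≈ 0.819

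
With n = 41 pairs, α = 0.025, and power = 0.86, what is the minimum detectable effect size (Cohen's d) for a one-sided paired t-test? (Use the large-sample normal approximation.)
d ≈ 0.47

Minimum detectable effect (paired t-test, normal approximation):
d = (z_α + z_β) / √n
d = (1.960 + 1.080) / √41
d = 3.040 / 6.403
d ≈ 0.47

By Cohen's convention (0.2 small / 0.5 medium / 0.8 large): small effect.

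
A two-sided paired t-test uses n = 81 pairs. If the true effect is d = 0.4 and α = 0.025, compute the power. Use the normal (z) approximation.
Power ≈ 0.91

Power calculation (paired t-test, normal approximation):
z_β = d · √n - z_{α/2}
z_β = 0.4 · √81 - 2.241
z_β = 0.4 · 9.000 - 2.241
z_β = 1.359

Power = Φ(z_β) = Φ(1.359) ≈ 0.913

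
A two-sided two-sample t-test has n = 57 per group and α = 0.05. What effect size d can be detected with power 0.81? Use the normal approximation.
d ≈ 0.53

Minimum detectable effect (two-sample t-test, normal approximation):
d = (z_{α/2} + z_β) / √(n/2)
d = (1.960 + 0.878) / √(57/2)
d = 2.838 / 5.339
d ≈ 0.53

By Cohen's convention (0.2 small / 0.5 medium / 0.8 large): medium effect.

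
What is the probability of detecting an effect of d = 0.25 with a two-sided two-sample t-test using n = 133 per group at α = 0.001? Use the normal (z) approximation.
Power ≈ 0.11

Power calculation (two-sample t-test, normal approximation):
z_β = d · √(n/2) - z_{α/2}
z_β = 0.25 · √(133/2) - 3.291
z_β = 0.25 · 8.155 - 3.291
z_β = -1.252

Power = Φ(z_β) = Φ(-1.252) ≈ 0.105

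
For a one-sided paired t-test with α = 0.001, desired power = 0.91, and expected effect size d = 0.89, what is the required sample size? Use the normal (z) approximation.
n = 25 pairs

Sample size formula (paired t-test, normal approximation):
n = ((z_α + z_β) / d)²

z_α = 3.090 (for α = 0.001, one-sided)
z_β = 1.341 (for power = 0.91)
d = 0.89

n = ((3.090 + 1.341) / 0.89)²
n = (4.979)²
n ≈ 24.79
Round up to the next whole number: n = 25 pairs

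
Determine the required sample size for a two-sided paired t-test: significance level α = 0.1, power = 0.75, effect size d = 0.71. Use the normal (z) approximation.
n = 11 pairs

Sample size formula (paired t-test, normal approximation):
n = ((z_{α/2} + z_β) / d)²

z_{α/2} = 1.645 (for α = 0.1, two-sided)
z_β = 0.674 (for power = 0.75)
d = 0.71

n = ((1.645 + 0.674) / 0.71)²
n = (3.266)²
n ≈ 10.67
Round up to the next whole number: n = 11 pairs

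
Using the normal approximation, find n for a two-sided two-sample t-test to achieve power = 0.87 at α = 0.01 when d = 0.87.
n = 37 per group

Sample size formula (two-sample t-test, normal approximation):
n = 2 · ((z_{α/2} + z_β) / d)²

z_{α/2} = 2.576 (for α = 0.01, two-sided)
z_β = 1.126 (for power = 0.87)
d = 0.87

n = 2 · ((2.576 + 1.126) / 0.87)²
n = 2 · (4.255)²
n ≈ 36.21
Round up to the next whole number: n = 37 per group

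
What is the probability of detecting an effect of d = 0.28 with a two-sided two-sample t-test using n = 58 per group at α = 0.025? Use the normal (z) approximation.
Power ≈ 0.23

Power calculation (two-sample t-test, normal approximation):
z_β = d · √(n/2) - z_{α/2}
z_β = 0.28 · √(58/2) - 2.241
z_β = 0.28 · 5.385 - 2.241
z_β = -0.734

Power = Φ(z_β) = Φ(-0.734) ≈ 0.232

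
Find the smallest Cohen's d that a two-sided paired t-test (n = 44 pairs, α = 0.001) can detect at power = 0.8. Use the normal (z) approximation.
d ≈ 0.62

Minimum detectable effect (paired t-test, normal approximation):
d = (z_{α/2} + z_β) / √n
d = (3.291 + 0.842) / √44
d = 4.132 / 6.633
d ≈ 0.62

By Cohen's convention (0.2 small / 0.5 medium / 0.8 large): medium effect.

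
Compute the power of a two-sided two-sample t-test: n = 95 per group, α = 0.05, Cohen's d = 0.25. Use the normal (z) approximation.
Power ≈ 0.41

Power calculation (two-sample t-test, normal approximation):
z_β = d · √(n/2) - z_{α/2}
z_β = 0.25 · √(95/2) - 1.960
z_β = 0.25 · 6.892 - 1.960
z_β = -0.237

Power = Φ(z_β) = Φ(-0.237) ≈ 0.406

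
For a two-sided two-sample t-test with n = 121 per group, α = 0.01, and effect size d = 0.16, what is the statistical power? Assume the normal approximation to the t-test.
Power ≈ 0.09

Power calculation (two-sample t-test, normal approximation):
z_β = d · √(n/2) - z_{α/2}
z_β = 0.16 · √(121/2) - 2.576
z_β = 0.16 · 7.778 - 2.576
z_β = -1.331

Power = Φ(z_β) = Φ(-1.331) ≈ 0.092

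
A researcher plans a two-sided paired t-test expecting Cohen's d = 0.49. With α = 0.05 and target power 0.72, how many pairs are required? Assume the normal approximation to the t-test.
n = 27 pairs

Sample size formula (paired t-test, normal approximation):
n = ((z_{α/2} + z_β) / d)²

z_{α/2} = 1.960 (for α = 0.05, two-sided)
z_β = 0.583 (for power = 0.72)
d = 0.49

n = ((1.960 + 0.583) / 0.49)²
n = (5.190)²
n ≈ 26.94
Round up to the next whole number: n = 27 pairs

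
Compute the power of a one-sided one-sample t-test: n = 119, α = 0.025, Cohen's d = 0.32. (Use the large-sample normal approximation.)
Power ≈ 0.94

Power calculation (one-sample t-test, normal approximation):
z_β = d · √n - z_α
z_β = 0.32 · √119 - 1.960
z_β = 0.32 · 10.909 - 1.960
z_β = 1.531

Power = Φ(z_β) = Φ(1.531) ≈ 0.937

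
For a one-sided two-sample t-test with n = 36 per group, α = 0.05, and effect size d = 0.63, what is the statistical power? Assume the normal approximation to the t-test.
Power ≈ 0.85

Power calculation (two-sample t-test, normal approximation):
z_β = d · √(n/2) - z_α
z_β = 0.63 · √(36/2) - 1.645
z_β = 0.63 · 4.243 - 1.645
z_β = 1.028

Power = Φ(z_β) = Φ(1.028) ≈ 0.848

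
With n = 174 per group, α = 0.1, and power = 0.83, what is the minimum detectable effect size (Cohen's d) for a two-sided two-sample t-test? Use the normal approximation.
d ≈ 0.28

Minimum detectable effect (two-sample t-test, normal approximation):
d = (z_{α/2} + z_β) / √(n/2)
d = (1.645 + 0.954) / √(174/2)
d = 2.599 / 9.327
d ≈ 0.28

By Cohen's convention (0.2 small / 0.5 medium / 0.8 large): small effect.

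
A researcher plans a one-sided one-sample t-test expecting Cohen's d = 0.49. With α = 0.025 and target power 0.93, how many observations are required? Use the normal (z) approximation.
n = 50

Sample size formula (one-sample t-test, normal approximation):
n = ((z_α + z_β) / d)²

z_α = 1.960 (for α = 0.025, one-sided)
z_β = 1.476 (for power = 0.93)
d = 0.49

n = ((1.960 + 1.476) / 0.49)²
n = (7.012)²
n ≈ 49.17
Round up to the next whole number: n = 50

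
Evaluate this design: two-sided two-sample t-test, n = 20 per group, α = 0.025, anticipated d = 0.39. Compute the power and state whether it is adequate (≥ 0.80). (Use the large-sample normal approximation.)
Power ≈ 0.16; the study is underpowered (power < 0.80)

Power calculation (two-sample t-test, normal approximation):
z_β = d · √(n/2) - z_{α/2}
z_β = 0.39 · √(20/2) - 2.241
z_β = 0.39 · 3.162 - 2.241
z_β = -1.008

Power = Φ(z_β) = Φ(-1.008) ≈ 0.157

Effect size d = 0.39 is small by Cohen's convention (0.2/0.5/0.8).

Threshold: power ≥ 0.80 is conventionally adequate.
Power ≈ 0.16 → the study is underpowered (power < 0.80).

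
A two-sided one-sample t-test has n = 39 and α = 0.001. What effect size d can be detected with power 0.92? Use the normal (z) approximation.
d ≈ 0.75

Minimum detectable effect (one-sample t-test, normal approximation):
d = (z_{α/2} + z_β) / √n
d = (3.291 + 1.405) / √39
d = 4.696 / 6.245
d ≈ 0.75

By Cohen's convention (0.2 small / 0.5 medium / 0.8 large): medium effect.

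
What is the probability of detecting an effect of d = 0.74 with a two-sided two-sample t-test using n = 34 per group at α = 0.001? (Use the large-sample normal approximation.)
Power ≈ 0.41

Power calculation (two-sample t-test, normal approximation):
z_β = d · √(n/2) - z_{α/2}
z_β = 0.74 · √(34/2) - 3.291
z_β = 0.74 · 4.123 - 3.291
z_β = -0.239

Power = Φ(z_β) = Φ(-0.239) ≈ 0.405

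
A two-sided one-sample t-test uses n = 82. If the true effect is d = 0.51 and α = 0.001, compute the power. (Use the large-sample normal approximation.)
Power ≈ 0.91

Power calculation (one-sample t-test, normal approximation):
z_β = d · √n - z_{α/2}
z_β = 0.51 · √82 - 3.291
z_β = 0.51 · 9.055 - 3.291
z_β = 1.328

Power = Φ(z_β) = Φ(1.328) ≈ 0.908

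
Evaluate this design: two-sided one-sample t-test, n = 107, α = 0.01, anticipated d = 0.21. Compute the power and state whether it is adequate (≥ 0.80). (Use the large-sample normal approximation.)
Power ≈ 0.34; the study is underpowered (power < 0.80)

Power calculation (one-sample t-test, normal approximation):
z_β = d · √n - z_{α/2}
z_β = 0.21 · √107 - 2.576
z_β = 0.21 · 10.344 - 2.576
z_β = -0.404

Power = Φ(z_β) = Φ(-0.404) ≈ 0.343

Effect size d = 0.21 is small by Cohen's convention (0.2/0.5/0.8).

Threshold: power ≥ 0.80 is conventionally adequate.
Power ≈ 0.34 → the study is underpowered (power < 0.80).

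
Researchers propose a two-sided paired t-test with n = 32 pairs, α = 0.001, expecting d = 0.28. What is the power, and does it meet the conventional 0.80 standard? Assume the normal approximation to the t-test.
Power ≈ 0.04; the study is underpowered (power < 0.80)

Power calculation (paired t-test, normal approximation):
z_β = d · √n - z_{α/2}
z_β = 0.28 · √32 - 3.291
z_β = 0.28 · 5.657 - 3.291
z_β = -1.707

Power = Φ(z_β) = Φ(-1.707) ≈ 0.044

Effect size d = 0.28 is small by Cohen's convention (0.2/0.5/0.8).

Threshold: power ≥ 0.80 is conventionally adequate.
Power ≈ 0.04 → the study is underpowered (power < 0.80).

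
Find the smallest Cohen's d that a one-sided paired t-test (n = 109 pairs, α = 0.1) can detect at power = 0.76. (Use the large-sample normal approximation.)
d ≈ 0.19

Minimum detectable effect (paired t-test, normal approximation):
d = (z_α + z_β) / √n
d = (1.282 + 0.706) / √109
d = 1.988 / 10.440
d ≈ 0.19

By Cohen's convention (0.2 small / 0.5 medium / 0.8 large): very small effect.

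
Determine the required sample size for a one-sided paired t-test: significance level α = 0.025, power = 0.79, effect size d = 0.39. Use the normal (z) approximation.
n = 51 pairs

Sample size formula (paired t-test, normal approximation):
n = ((z_α + z_β) / d)²

z_α = 1.960 (for α = 0.025, one-sided)
z_β = 0.806 (for power = 0.79)
d = 0.39

n = ((1.960 + 0.806) / 0.39)²
n = (7.092)²
n ≈ 50.30
Round up to the next whole number: n = 51 pairs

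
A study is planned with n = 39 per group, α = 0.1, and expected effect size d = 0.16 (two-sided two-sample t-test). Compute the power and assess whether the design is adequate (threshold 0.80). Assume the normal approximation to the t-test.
Power ≈ 0.17; the study is underpowered (power < 0.80)

Power calculation (two-sample t-test, normal approximation):
z_β = d · √(n/2) - z_{α/2}
z_β = 0.16 · √(39/2) - 1.645
z_β = 0.16 · 4.416 - 1.645
z_β = -0.938

Power = Φ(z_β) = Φ(-0.938) ≈ 0.174

Effect size d = 0.16 is very small by Cohen's convention (0.2/0.5/0.8).

Threshold: power ≥ 0.80 is conventionally adequate.
Power ≈ 0.17 → the study is underpowered (power < 0.80).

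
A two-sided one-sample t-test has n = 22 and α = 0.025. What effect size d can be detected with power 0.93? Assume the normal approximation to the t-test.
d ≈ 0.79

Minimum detectable effect (one-sample t-test, normal approximation):
d = (z_{α/2} + z_β) / √n
d = (2.241 + 1.476) / √22
d = 3.717 / 4.690
d ≈ 0.79

By Cohen's convention (0.2 small / 0.5 medium / 0.8 large): medium effect.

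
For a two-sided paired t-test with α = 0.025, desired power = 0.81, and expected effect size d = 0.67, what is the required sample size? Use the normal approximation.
n = 22 pairs

Sample size formula (paired t-test, normal approximation):
n = ((z_{α/2} + z_β) / d)²

z_{α/2} = 2.241 (for α = 0.025, two-sided)
z_β = 0.878 (for power = 0.81)
d = 0.67

n = ((2.241 + 0.878) / 0.67)²
n = (4.655)²
n ≈ 21.67
Round up to the next whole number: n = 22 pairs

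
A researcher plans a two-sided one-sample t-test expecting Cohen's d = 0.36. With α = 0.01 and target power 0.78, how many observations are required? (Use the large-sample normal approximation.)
n = 87

Sample size formula (one-sample t-test, normal approximation):
n = ((z_{α/2} + z_β) / d)²

z_{α/2} = 2.576 (for α = 0.01, two-sided)
z_β = 0.772 (for power = 0.78)
d = 0.36

n = ((2.576 + 0.772) / 0.36)²
n = (9.300)²
n ≈ 86.49
Round up to the next whole number: n = 87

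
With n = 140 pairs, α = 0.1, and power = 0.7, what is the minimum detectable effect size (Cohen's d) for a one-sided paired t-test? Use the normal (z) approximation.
d ≈ 0.15

Minimum detectable effect (paired t-test, normal approximation):
d = (z_α + z_β) / √n
d = (1.282 + 0.524) / √140
d = 1.806 / 11.832
d ≈ 0.15

By Cohen's convention (0.2 small / 0.5 medium / 0.8 large): very small effect.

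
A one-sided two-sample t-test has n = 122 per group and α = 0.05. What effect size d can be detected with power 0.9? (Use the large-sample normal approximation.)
d ≈ 0.37

Minimum detectable effect (two-sample t-test, normal approximation):
d = (z_α + z_β) / √(n/2)
d = (1.645 + 1.282) / √(122/2)
d = 2.926 / 7.810
d ≈ 0.37

By Cohen's convention (0.2 small / 0.5 medium / 0.8 large): small effect.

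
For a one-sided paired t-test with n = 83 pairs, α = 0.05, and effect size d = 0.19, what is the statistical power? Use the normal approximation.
Power ≈ 0.53

Power calculation (paired t-test, normal approximation):
z_β = d · √n - z_α
z_β = 0.19 · √83 - 1.645
z_β = 0.19 · 9.110 - 1.645
z_β = 0.086

Power = Φ(z_β) = Φ(0.086) ≈ 0.534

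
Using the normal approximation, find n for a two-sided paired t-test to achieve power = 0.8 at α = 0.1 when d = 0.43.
n = 34 pairs

Sample size formula (paired t-test, normal approximation):
n = ((z_{α/2} + z_β) / d)²

z_{α/2} = 1.645 (for α = 0.1, two-sided)
z_β = 0.842 (for power = 0.8)
d = 0.43

n = ((1.645 + 0.842) / 0.43)²
n = (5.784)²
n ≈ 33.45
Round up to the next whole number: n = 34 pairs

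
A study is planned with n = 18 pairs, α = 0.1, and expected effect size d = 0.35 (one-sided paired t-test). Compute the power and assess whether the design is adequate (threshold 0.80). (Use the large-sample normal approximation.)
Power ≈ 0.58; the study is underpowered (power < 0.80)

Power calculation (paired t-test, normal approximation):
z_β = d · √n - z_α
z_β = 0.35 · √18 - 1.282
z_β = 0.35 · 4.243 - 1.282
z_β = 0.203

Power = Φ(z_β) = Φ(0.203) ≈ 0.581

Effect size d = 0.35 is small by Cohen's convention (0.2/0.5/0.8).

Threshold: power ≥ 0.80 is conventionally adequate.
Power ≈ 0.58 → the study is underpowered (power < 0.80).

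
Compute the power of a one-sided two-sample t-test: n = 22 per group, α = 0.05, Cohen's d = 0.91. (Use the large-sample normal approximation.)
Power ≈ 0.92

Power calculation (two-sample t-test, normal approximation):
z_β = d · √(n/2) - z_α
z_β = 0.91 · √(22/2) - 1.645
z_β = 0.91 · 3.317 - 1.645
z_β = 1.373

Power = Φ(z_β) = Φ(1.373) ≈ 0.915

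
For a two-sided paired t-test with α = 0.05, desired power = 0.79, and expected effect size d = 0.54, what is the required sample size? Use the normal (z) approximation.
n = 27 pairs

Sample size formula (paired t-test, normal approximation):
n = ((z_{α/2} + z_β) / d)²

z_{α/2} = 1.960 (for α = 0.05, two-sided)
z_β = 0.806 (for power = 0.79)
d = 0.54

n = ((1.960 + 0.806) / 0.54)²
n = (5.122)²
n ≈ 26.23
Round up to the next whole number: n = 27 pairs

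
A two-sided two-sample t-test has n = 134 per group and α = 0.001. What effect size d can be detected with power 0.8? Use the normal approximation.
d ≈ 0.50

Minimum detectable effect (two-sample t-test, normal approximation):
d = (z_{α/2} + z_β) / √(n/2)
d = (3.291 + 0.842) / √(134/2)
d = 4.132 / 8.185
d ≈ 0.50

By Cohen's convention (0.2 small / 0.5 medium / 0.8 large): medium effect.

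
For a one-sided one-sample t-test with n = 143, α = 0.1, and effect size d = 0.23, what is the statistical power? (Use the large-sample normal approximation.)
Power ≈ 0.93

Power calculation (one-sample t-test, normal approximation):
z_β = d · √n - z_α
z_β = 0.23 · √143 - 1.282
z_β = 0.23 · 11.958 - 1.282
z_β = 1.469

Power = Φ(z_β) = Φ(1.469) ≈ 0.929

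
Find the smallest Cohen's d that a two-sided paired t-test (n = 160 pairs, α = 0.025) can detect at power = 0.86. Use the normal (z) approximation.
d ≈ 0.26

Minimum detectable effect (paired t-test, normal approximation):
d = (z_{α/2} + z_β) / √n
d = (2.241 + 1.080) / √160
d = 3.322 / 12.649
d ≈ 0.26

By Cohen's convention (0.2 small / 0.5 medium / 0.8 large): small effect.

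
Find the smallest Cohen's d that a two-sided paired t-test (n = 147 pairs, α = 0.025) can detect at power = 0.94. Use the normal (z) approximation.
d ≈ 0.31

Minimum detectable effect (paired t-test, normal approximation):
d = (z_{α/2} + z_β) / √n
d = (2.241 + 1.555) / √147
d = 3.796 / 12.124
d ≈ 0.31

By Cohen's convention (0.2 small / 0.5 medium / 0.8 large): small effect.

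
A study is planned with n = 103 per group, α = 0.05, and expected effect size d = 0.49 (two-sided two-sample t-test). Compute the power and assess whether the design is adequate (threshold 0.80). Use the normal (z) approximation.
Power ≈ 0.94; the study is adequately powered (power ≥ 0.80)

Power calculation (two-sample t-test, normal approximation):
z_β = d · √(n/2) - z_{α/2}
z_β = 0.49 · √(103/2) - 1.960
z_β = 0.49 · 7.176 - 1.960
z_β = 1.556

Power = Φ(z_β) = Φ(1.556) ≈ 0.940

Effect size d = 0.49 is small by Cohen's convention (0.2/0.5/0.8).

Threshold: power ≥ 0.80 is conventionally adequate.
Power ≈ 0.94 → the study is adequately powered (power ≥ 0.80).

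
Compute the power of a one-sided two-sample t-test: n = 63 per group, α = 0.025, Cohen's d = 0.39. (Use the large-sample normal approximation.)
Power ≈ 0.59

Power calculation (two-sample t-test, normal approximation):
z_β = d · √(n/2) - z_α
z_β = 0.39 · √(63/2) - 1.960
z_β = 0.39 · 5.612 - 1.960
z_β = 0.229

Power = Φ(z_β) = Φ(0.229) ≈ 0.591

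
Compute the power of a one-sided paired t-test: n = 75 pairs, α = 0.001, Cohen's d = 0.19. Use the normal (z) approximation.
Power ≈ 0.07

Power calculation (paired t-test, normal approximation):
z_β = d · √n - z_α
z_β = 0.19 · √75 - 3.090
z_β = 0.19 · 8.660 - 3.090
z_β = -1.445

Power = Φ(z_β) = Φ(-1.445) ≈ 0.074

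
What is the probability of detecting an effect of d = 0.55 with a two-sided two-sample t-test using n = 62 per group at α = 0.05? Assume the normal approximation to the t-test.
Power ≈ 0.86

Power calculation (two-sample t-test, normal approximation):
z_β = d · √(n/2) - z_{α/2}
z_β = 0.55 · √(62/2) - 1.960
z_β = 0.55 · 5.568 - 1.960
z_β = 1.102

Power = Φ(z_β) = Φ(1.102) ≈ 0.865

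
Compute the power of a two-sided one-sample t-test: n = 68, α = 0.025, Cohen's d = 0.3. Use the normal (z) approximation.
Power ≈ 0.59

Power calculation (one-sample t-test, normal approximation):
z_β = d · √n - z_{α/2}
z_β = 0.3 · √68 - 2.241
z_β = 0.3 · 8.246 - 2.241
z_β = 0.232

Power = Φ(z_β) = Φ(0.232) ≈ 0.592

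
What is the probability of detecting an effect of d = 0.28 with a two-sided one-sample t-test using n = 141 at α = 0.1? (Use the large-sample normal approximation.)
Power ≈ 0.95

Power calculation (one-sample t-test, normal approximation):
z_β = d · √n - z_{α/2}
z_β = 0.28 · √141 - 1.645
z_β = 0.28 · 11.874 - 1.645
z_β = 1.680

Power = Φ(z_β) = Φ(1.680) ≈ 0.954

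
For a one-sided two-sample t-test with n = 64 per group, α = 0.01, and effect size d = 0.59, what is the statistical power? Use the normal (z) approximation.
Power ≈ 0.84

Power calculation (two-sample t-test, normal approximation):
z_β = d · √(n/2) - z_α
z_β = 0.59 · √(64/2) - 2.326
z_β = 0.59 · 5.657 - 2.326
z_β = 1.011

Power = Φ(z_β) = Φ(1.011) ≈ 0.844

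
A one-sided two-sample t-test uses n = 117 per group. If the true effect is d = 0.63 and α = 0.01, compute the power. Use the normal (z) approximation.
Power ≈ 0.99

Power calculation (two-sample t-test, normal approximation):
z_β = d · √(n/2) - z_α
z_β = 0.63 · √(117/2) - 2.326
z_β = 0.63 · 7.649 - 2.326
z_β = 2.492

Power = Φ(z_β) = Φ(2.492) ≈ 0.994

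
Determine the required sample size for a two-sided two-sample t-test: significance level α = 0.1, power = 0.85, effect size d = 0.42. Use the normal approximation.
n = 82 per group

Sample size formula (two-sample t-test, normal approximation):
n = 2 · ((z_{α/2} + z_β) / d)²

z_{α/2} = 1.645 (for α = 0.1, two-sided)
z_β = 1.036 (for power = 0.85)
d = 0.42

n = 2 · ((1.645 + 1.036) / 0.42)²
n = 2 · (6.383)²
n ≈ 81.49
Round up to the next whole number: n = 82 per group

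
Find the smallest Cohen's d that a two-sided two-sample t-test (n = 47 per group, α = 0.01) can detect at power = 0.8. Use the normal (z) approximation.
d ≈ 0.70

Minimum detectable effect (two-sample t-test, normal approximation):
d = (z_{α/2} + z_β) / √(n/2)
d = (2.576 + 0.842) / √(47/2)
d = 3.417 / 4.848
d ≈ 0.70

By Cohen's convention (0.2 small / 0.5 medium / 0.8 large): medium effect.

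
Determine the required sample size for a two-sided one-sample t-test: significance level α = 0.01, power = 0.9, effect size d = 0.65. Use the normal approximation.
n = 36

Sample size formula (one-sample t-test, normal approximation):
n = ((z_{α/2} + z_β) / d)²

z_{α/2} = 2.576 (for α = 0.01, two-sided)
z_β = 1.282 (for power = 0.9)
d = 0.65

n = ((2.576 + 1.282) / 0.65)²
n = (5.935)²
n ≈ 35.22
Round up to the next whole number: n = 36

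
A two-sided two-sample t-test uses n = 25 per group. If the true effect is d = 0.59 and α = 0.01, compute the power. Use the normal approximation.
Power ≈ 0.31

Power calculation (two-sample t-test, normal approximation):
z_β = d · √(n/2) - z_{α/2}
z_β = 0.59 · √(25/2) - 2.576
z_β = 0.59 · 3.536 - 2.576
z_β = -0.490

Power = Φ(z_β) = Φ(-0.490) ≈ 0.312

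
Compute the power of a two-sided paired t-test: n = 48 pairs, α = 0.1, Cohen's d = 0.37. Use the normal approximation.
Power ≈ 0.82

Power calculation (paired t-test, normal approximation):
z_β = d · √n - z_{α/2}
z_β = 0.37 · √48 - 1.645
z_β = 0.37 · 6.928 - 1.645
z_β = 0.919

Power = Φ(z_β) = Φ(0.919) ≈ 0.821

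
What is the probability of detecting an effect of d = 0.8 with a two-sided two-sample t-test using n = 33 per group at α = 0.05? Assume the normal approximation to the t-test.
Power ≈ 0.90

Power calculation (two-sample t-test, normal approximation):
z_β = d · √(n/2) - z_{α/2}
z_β = 0.8 · √(33/2) - 1.960
z_β = 0.8 · 4.062 - 1.960
z_β = 1.290

Power = Φ(z_β) = Φ(1.290) ≈ 0.901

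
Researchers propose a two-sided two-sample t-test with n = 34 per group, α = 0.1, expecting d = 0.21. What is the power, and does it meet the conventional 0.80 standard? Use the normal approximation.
Power ≈ 0.22; the study is underpowered (power < 0.80)

Power calculation (two-sample t-test, normal approximation):
z_β = d · √(n/2) - z_{α/2}
z_β = 0.21 · √(34/2) - 1.645
z_β = 0.21 · 4.123 - 1.645
z_β = -0.779

Power = Φ(z_β) = Φ(-0.779) ≈ 0.218

Effect size d = 0.21 is small by Cohen's convention (0.2/0.5/0.8).

Threshold: power ≥ 0.80 is conventionally adequate.
Power ≈ 0.22 → the study is underpowered (power < 0.80).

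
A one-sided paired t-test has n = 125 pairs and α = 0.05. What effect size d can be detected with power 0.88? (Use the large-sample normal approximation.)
d ≈ 0.25

Minimum detectable effect (paired t-test, normal approximation):
d = (z_α + z_β) / √n
d = (1.645 + 1.175) / √125
d = 2.820 / 11.180
d ≈ 0.25

By Cohen's convention (0.2 small / 0.5 medium / 0.8 large): small effect.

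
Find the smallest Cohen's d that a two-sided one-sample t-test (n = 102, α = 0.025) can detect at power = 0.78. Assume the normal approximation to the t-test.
d ≈ 0.30

Minimum detectable effect (one-sample t-test, normal approximation):
d = (z_{α/2} + z_β) / √n
d = (2.241 + 0.772) / √102
d = 3.014 / 10.100
d ≈ 0.30

By Cohen's convention (0.2 small / 0.5 medium / 0.8 large): small effect.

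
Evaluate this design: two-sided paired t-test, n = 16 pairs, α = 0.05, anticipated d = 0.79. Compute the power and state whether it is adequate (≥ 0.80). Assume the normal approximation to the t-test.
Power ≈ 0.88; the study is adequately powered (power ≥ 0.80)

Power calculation (paired t-test, normal approximation):
z_β = d · √n - z_{α/2}
z_β = 0.79 · √16 - 1.960
z_β = 0.79 · 4.000 - 1.960
z_β = 1.200

Power = Φ(z_β) = Φ(1.200) ≈ 0.885

Effect size d = 0.79 is medium by Cohen's convention (0.2/0.5/0.8).

Threshold: power ≥ 0.80 is conventionally adequate.
Power ≈ 0.88 → the study is adequately powered (power ≥ 0.80).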